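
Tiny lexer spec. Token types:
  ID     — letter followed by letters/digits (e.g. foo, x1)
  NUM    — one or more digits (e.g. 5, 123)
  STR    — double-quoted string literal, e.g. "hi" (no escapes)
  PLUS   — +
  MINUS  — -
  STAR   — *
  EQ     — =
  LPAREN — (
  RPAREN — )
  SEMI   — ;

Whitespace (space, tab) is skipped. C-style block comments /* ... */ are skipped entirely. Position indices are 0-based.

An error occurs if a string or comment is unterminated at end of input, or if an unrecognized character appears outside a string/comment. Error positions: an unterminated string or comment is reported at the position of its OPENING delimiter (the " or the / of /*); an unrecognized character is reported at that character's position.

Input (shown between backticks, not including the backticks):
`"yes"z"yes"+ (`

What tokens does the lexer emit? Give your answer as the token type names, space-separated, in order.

Answer: STR ID STR PLUS LPAREN

Derivation:
pos=0: enter STRING mode
pos=0: emit STR "yes" (now at pos=5)
pos=5: emit ID 'z' (now at pos=6)
pos=6: enter STRING mode
pos=6: emit STR "yes" (now at pos=11)
pos=11: emit PLUS '+'
pos=13: emit LPAREN '('
DONE. 5 tokens: [STR, ID, STR, PLUS, LPAREN]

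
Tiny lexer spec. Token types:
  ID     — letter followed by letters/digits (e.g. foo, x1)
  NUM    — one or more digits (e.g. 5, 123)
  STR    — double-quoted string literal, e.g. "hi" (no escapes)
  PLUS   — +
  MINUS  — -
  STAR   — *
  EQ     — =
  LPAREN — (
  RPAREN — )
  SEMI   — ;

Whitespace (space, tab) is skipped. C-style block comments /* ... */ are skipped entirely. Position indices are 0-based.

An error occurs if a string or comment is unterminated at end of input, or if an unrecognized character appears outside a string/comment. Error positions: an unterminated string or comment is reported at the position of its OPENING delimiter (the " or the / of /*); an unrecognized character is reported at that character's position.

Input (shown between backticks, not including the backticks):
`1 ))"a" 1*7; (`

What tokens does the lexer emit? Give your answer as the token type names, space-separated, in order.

Answer: NUM RPAREN RPAREN STR NUM STAR NUM SEMI LPAREN

Derivation:
pos=0: emit NUM '1' (now at pos=1)
pos=2: emit RPAREN ')'
pos=3: emit RPAREN ')'
pos=4: enter STRING mode
pos=4: emit STR "a" (now at pos=7)
pos=8: emit NUM '1' (now at pos=9)
pos=9: emit STAR '*'
pos=10: emit NUM '7' (now at pos=11)
pos=11: emit SEMI ';'
pos=13: emit LPAREN '('
DONE. 9 tokens: [NUM, RPAREN, RPAREN, STR, NUM, STAR, NUM, SEMI, LPAREN]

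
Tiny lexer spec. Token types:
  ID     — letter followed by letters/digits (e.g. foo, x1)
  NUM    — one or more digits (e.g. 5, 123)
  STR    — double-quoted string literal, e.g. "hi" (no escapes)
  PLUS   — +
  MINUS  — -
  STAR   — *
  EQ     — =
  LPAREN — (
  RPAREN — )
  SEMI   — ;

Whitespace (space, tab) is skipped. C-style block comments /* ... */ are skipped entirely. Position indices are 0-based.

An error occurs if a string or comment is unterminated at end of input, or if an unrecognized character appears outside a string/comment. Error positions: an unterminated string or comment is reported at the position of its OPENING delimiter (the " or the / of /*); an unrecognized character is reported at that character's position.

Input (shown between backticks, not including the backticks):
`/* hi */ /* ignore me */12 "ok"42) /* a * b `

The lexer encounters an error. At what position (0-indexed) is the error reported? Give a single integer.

Answer: 35

Derivation:
pos=0: enter COMMENT mode (saw '/*')
exit COMMENT mode (now at pos=8)
pos=9: enter COMMENT mode (saw '/*')
exit COMMENT mode (now at pos=24)
pos=24: emit NUM '12' (now at pos=26)
pos=27: enter STRING mode
pos=27: emit STR "ok" (now at pos=31)
pos=31: emit NUM '42' (now at pos=33)
pos=33: emit RPAREN ')'
pos=35: enter COMMENT mode (saw '/*')
pos=35: ERROR — unterminated comment (reached EOF)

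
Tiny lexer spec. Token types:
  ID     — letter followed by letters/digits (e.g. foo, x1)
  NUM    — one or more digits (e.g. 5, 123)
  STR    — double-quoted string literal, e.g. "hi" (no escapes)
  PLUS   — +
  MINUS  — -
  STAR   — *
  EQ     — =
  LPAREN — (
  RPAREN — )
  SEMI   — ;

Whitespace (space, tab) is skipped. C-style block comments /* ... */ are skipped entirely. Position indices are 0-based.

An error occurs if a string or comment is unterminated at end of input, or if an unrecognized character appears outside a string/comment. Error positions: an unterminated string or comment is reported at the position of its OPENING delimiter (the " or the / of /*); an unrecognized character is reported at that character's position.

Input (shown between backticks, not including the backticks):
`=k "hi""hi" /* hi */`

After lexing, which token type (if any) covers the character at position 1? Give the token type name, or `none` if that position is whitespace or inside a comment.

pos=0: emit EQ '='
pos=1: emit ID 'k' (now at pos=2)
pos=3: enter STRING mode
pos=3: emit STR "hi" (now at pos=7)
pos=7: enter STRING mode
pos=7: emit STR "hi" (now at pos=11)
pos=12: enter COMMENT mode (saw '/*')
exit COMMENT mode (now at pos=20)
DONE. 4 tokens: [EQ, ID, STR, STR]
Position 1: char is 'k' -> ID

Answer: ID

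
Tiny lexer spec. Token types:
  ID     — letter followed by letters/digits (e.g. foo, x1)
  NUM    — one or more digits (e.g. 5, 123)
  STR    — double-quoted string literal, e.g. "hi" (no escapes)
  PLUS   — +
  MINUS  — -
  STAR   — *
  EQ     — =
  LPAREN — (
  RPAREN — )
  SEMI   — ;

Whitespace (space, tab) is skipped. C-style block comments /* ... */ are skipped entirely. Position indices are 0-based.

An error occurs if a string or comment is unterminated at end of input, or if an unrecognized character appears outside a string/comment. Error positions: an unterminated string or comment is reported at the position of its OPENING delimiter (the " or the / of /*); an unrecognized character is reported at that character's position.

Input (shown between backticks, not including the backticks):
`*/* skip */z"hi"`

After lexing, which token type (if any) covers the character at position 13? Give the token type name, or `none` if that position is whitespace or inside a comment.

pos=0: emit STAR '*'
pos=1: enter COMMENT mode (saw '/*')
exit COMMENT mode (now at pos=11)
pos=11: emit ID 'z' (now at pos=12)
pos=12: enter STRING mode
pos=12: emit STR "hi" (now at pos=16)
DONE. 3 tokens: [STAR, ID, STR]
Position 13: char is 'h' -> STR

Answer: STR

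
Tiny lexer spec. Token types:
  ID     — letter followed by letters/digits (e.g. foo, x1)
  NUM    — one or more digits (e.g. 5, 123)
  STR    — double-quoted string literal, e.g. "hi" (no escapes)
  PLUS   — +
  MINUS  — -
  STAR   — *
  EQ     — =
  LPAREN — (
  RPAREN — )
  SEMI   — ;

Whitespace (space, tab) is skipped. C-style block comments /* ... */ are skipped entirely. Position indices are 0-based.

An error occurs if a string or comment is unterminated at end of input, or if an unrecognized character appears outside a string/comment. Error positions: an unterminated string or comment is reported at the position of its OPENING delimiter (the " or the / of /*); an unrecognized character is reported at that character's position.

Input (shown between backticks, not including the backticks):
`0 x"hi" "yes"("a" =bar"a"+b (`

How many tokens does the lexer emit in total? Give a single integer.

Answer: 12

Derivation:
pos=0: emit NUM '0' (now at pos=1)
pos=2: emit ID 'x' (now at pos=3)
pos=3: enter STRING mode
pos=3: emit STR "hi" (now at pos=7)
pos=8: enter STRING mode
pos=8: emit STR "yes" (now at pos=13)
pos=13: emit LPAREN '('
pos=14: enter STRING mode
pos=14: emit STR "a" (now at pos=17)
pos=18: emit EQ '='
pos=19: emit ID 'bar' (now at pos=22)
pos=22: enter STRING mode
pos=22: emit STR "a" (now at pos=25)
pos=25: emit PLUS '+'
pos=26: emit ID 'b' (now at pos=27)
pos=28: emit LPAREN '('
DONE. 12 tokens: [NUM, ID, STR, STR, LPAREN, STR, EQ, ID, STR, PLUS, ID, LPAREN]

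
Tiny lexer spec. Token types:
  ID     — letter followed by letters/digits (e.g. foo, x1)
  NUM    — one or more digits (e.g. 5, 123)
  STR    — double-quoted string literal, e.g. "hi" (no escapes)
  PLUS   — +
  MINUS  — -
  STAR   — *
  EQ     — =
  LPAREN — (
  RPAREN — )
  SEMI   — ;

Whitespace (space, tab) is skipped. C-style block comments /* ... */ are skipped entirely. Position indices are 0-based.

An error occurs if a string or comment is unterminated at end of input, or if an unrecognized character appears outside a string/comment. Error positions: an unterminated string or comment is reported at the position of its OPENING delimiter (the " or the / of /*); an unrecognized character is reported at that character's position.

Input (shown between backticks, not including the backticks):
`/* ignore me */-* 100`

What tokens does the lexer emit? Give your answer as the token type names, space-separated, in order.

Answer: MINUS STAR NUM

Derivation:
pos=0: enter COMMENT mode (saw '/*')
exit COMMENT mode (now at pos=15)
pos=15: emit MINUS '-'
pos=16: emit STAR '*'
pos=18: emit NUM '100' (now at pos=21)
DONE. 3 tokens: [MINUS, STAR, NUM]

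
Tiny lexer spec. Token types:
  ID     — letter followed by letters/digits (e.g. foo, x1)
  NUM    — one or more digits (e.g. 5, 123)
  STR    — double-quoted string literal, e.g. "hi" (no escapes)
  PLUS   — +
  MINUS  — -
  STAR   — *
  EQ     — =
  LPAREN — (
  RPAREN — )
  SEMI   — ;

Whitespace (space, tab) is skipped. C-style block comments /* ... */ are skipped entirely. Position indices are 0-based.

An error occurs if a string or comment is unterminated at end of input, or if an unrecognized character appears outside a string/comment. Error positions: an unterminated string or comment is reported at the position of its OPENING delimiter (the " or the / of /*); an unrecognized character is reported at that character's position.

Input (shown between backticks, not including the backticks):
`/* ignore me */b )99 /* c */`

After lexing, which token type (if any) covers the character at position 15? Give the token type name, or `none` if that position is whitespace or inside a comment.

pos=0: enter COMMENT mode (saw '/*')
exit COMMENT mode (now at pos=15)
pos=15: emit ID 'b' (now at pos=16)
pos=17: emit RPAREN ')'
pos=18: emit NUM '99' (now at pos=20)
pos=21: enter COMMENT mode (saw '/*')
exit COMMENT mode (now at pos=28)
DONE. 3 tokens: [ID, RPAREN, NUM]
Position 15: char is 'b' -> ID

Answer: ID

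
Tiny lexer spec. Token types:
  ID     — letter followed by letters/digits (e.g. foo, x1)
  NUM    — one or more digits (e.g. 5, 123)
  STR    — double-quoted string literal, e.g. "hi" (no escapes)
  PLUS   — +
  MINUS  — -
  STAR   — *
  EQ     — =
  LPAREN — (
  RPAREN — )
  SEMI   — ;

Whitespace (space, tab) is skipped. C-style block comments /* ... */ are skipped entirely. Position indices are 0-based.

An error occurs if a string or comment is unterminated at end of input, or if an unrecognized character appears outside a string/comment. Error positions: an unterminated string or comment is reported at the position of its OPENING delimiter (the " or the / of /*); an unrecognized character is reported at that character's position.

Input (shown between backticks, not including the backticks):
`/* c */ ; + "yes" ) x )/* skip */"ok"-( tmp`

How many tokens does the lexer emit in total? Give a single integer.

pos=0: enter COMMENT mode (saw '/*')
exit COMMENT mode (now at pos=7)
pos=8: emit SEMI ';'
pos=10: emit PLUS '+'
pos=12: enter STRING mode
pos=12: emit STR "yes" (now at pos=17)
pos=18: emit RPAREN ')'
pos=20: emit ID 'x' (now at pos=21)
pos=22: emit RPAREN ')'
pos=23: enter COMMENT mode (saw '/*')
exit COMMENT mode (now at pos=33)
pos=33: enter STRING mode
pos=33: emit STR "ok" (now at pos=37)
pos=37: emit MINUS '-'
pos=38: emit LPAREN '('
pos=40: emit ID 'tmp' (now at pos=43)
DONE. 10 tokens: [SEMI, PLUS, STR, RPAREN, ID, RPAREN, STR, MINUS, LPAREN, ID]

Answer: 10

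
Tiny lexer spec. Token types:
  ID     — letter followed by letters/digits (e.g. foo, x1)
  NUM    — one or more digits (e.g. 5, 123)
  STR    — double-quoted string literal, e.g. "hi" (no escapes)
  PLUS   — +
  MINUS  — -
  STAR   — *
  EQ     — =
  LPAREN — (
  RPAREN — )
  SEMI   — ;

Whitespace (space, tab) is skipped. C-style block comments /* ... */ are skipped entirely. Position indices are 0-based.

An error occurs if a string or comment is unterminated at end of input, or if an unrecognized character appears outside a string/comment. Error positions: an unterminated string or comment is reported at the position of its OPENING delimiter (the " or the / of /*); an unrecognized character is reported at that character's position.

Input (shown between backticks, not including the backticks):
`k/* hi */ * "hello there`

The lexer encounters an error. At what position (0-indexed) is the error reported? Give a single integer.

Answer: 12

Derivation:
pos=0: emit ID 'k' (now at pos=1)
pos=1: enter COMMENT mode (saw '/*')
exit COMMENT mode (now at pos=9)
pos=10: emit STAR '*'
pos=12: enter STRING mode
pos=12: ERROR — unterminated string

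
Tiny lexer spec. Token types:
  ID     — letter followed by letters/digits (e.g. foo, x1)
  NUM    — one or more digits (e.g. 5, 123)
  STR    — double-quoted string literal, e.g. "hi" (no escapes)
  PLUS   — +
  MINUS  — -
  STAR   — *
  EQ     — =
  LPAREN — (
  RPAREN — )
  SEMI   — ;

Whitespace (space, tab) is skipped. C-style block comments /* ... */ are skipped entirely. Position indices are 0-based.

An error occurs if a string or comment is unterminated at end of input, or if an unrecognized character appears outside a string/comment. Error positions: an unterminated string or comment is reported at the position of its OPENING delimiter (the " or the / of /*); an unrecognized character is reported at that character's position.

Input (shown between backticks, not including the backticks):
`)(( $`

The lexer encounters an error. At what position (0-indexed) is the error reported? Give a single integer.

pos=0: emit RPAREN ')'
pos=1: emit LPAREN '('
pos=2: emit LPAREN '('
pos=4: ERROR — unrecognized char '$'

Answer: 4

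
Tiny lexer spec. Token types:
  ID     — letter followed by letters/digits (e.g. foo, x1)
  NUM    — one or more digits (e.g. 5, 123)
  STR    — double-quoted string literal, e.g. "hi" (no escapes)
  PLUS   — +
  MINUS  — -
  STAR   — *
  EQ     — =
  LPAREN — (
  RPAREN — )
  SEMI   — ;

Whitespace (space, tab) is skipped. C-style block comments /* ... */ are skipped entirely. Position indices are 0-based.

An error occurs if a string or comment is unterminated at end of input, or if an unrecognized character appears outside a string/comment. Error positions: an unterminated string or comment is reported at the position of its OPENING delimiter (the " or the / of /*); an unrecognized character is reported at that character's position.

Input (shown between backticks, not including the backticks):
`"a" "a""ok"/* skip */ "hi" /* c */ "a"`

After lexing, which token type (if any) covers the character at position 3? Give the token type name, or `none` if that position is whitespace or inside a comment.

pos=0: enter STRING mode
pos=0: emit STR "a" (now at pos=3)
pos=4: enter STRING mode
pos=4: emit STR "a" (now at pos=7)
pos=7: enter STRING mode
pos=7: emit STR "ok" (now at pos=11)
pos=11: enter COMMENT mode (saw '/*')
exit COMMENT mode (now at pos=21)
pos=22: enter STRING mode
pos=22: emit STR "hi" (now at pos=26)
pos=27: enter COMMENT mode (saw '/*')
exit COMMENT mode (now at pos=34)
pos=35: enter STRING mode
pos=35: emit STR "a" (now at pos=38)
DONE. 5 tokens: [STR, STR, STR, STR, STR]
Position 3: char is ' ' -> none

Answer: none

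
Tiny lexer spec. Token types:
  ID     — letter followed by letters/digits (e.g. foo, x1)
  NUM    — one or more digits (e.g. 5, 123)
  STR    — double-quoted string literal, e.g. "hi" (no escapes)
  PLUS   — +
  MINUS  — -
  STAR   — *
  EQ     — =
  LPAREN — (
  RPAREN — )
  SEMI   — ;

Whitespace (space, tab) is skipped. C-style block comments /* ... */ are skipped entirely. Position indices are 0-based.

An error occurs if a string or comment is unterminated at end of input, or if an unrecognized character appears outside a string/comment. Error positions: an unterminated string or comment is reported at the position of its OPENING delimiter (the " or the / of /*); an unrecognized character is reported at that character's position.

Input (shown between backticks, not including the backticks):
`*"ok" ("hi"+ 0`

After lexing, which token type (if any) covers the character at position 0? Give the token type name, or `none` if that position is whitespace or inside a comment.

Answer: STAR

Derivation:
pos=0: emit STAR '*'
pos=1: enter STRING mode
pos=1: emit STR "ok" (now at pos=5)
pos=6: emit LPAREN '('
pos=7: enter STRING mode
pos=7: emit STR "hi" (now at pos=11)
pos=11: emit PLUS '+'
pos=13: emit NUM '0' (now at pos=14)
DONE. 6 tokens: [STAR, STR, LPAREN, STR, PLUS, NUM]
Position 0: char is '*' -> STAR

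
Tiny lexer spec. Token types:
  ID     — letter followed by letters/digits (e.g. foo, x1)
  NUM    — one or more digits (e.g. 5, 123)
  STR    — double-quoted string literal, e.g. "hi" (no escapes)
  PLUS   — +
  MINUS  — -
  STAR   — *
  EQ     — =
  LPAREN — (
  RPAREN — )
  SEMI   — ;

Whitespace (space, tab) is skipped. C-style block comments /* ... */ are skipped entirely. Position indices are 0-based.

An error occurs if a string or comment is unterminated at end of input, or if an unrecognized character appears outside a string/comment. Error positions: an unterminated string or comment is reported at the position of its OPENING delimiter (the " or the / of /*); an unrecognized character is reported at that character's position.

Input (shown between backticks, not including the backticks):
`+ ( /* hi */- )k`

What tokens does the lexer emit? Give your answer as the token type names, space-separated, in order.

pos=0: emit PLUS '+'
pos=2: emit LPAREN '('
pos=4: enter COMMENT mode (saw '/*')
exit COMMENT mode (now at pos=12)
pos=12: emit MINUS '-'
pos=14: emit RPAREN ')'
pos=15: emit ID 'k' (now at pos=16)
DONE. 5 tokens: [PLUS, LPAREN, MINUS, RPAREN, ID]

Answer: PLUS LPAREN MINUS RPAREN ID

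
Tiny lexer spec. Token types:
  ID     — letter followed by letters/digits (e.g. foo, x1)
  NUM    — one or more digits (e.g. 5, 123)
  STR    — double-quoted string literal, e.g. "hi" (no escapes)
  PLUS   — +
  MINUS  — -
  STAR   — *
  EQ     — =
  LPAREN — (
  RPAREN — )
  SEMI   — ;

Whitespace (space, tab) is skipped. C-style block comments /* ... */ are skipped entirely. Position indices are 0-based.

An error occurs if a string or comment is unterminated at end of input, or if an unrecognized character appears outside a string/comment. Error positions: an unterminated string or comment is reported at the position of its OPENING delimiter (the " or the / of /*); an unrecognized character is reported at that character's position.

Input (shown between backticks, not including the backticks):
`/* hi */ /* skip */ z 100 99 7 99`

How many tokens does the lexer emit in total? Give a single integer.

Answer: 5

Derivation:
pos=0: enter COMMENT mode (saw '/*')
exit COMMENT mode (now at pos=8)
pos=9: enter COMMENT mode (saw '/*')
exit COMMENT mode (now at pos=19)
pos=20: emit ID 'z' (now at pos=21)
pos=22: emit NUM '100' (now at pos=25)
pos=26: emit NUM '99' (now at pos=28)
pos=29: emit NUM '7' (now at pos=30)
pos=31: emit NUM '99' (now at pos=33)
DONE. 5 tokens: [ID, NUM, NUM, NUM, NUM]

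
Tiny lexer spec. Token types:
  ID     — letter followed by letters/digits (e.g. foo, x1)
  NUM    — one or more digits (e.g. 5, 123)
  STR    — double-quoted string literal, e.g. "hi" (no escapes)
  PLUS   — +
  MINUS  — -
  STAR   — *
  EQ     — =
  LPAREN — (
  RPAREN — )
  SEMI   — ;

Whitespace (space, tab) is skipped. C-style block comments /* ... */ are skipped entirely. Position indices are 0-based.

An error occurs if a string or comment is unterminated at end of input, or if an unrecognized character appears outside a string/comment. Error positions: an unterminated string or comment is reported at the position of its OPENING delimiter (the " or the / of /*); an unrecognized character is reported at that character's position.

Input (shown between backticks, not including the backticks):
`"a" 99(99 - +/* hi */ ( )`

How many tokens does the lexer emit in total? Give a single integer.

pos=0: enter STRING mode
pos=0: emit STR "a" (now at pos=3)
pos=4: emit NUM '99' (now at pos=6)
pos=6: emit LPAREN '('
pos=7: emit NUM '99' (now at pos=9)
pos=10: emit MINUS '-'
pos=12: emit PLUS '+'
pos=13: enter COMMENT mode (saw '/*')
exit COMMENT mode (now at pos=21)
pos=22: emit LPAREN '('
pos=24: emit RPAREN ')'
DONE. 8 tokens: [STR, NUM, LPAREN, NUM, MINUS, PLUS, LPAREN, RPAREN]

Answer: 8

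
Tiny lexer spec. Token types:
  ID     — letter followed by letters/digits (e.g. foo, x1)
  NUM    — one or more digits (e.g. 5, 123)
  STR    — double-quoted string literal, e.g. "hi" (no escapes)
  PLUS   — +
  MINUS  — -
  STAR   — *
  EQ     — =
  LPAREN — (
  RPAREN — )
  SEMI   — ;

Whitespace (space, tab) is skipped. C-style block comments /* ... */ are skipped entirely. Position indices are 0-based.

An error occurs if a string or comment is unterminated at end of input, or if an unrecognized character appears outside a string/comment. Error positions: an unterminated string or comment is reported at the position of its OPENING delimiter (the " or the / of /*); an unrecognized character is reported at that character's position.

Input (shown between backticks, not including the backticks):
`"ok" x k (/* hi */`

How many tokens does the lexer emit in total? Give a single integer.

pos=0: enter STRING mode
pos=0: emit STR "ok" (now at pos=4)
pos=5: emit ID 'x' (now at pos=6)
pos=7: emit ID 'k' (now at pos=8)
pos=9: emit LPAREN '('
pos=10: enter COMMENT mode (saw '/*')
exit COMMENT mode (now at pos=18)
DONE. 4 tokens: [STR, ID, ID, LPAREN]

Answer: 4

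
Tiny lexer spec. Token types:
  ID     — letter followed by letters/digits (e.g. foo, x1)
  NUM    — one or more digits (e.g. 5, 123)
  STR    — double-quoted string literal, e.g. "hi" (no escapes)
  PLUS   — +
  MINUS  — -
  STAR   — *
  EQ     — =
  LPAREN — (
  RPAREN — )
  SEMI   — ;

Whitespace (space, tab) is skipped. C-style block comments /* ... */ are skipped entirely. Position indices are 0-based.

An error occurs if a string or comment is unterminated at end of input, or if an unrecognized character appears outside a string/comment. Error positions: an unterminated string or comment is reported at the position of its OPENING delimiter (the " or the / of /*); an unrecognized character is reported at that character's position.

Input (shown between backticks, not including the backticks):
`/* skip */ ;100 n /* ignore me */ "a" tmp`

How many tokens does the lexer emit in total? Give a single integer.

Answer: 5

Derivation:
pos=0: enter COMMENT mode (saw '/*')
exit COMMENT mode (now at pos=10)
pos=11: emit SEMI ';'
pos=12: emit NUM '100' (now at pos=15)
pos=16: emit ID 'n' (now at pos=17)
pos=18: enter COMMENT mode (saw '/*')
exit COMMENT mode (now at pos=33)
pos=34: enter STRING mode
pos=34: emit STR "a" (now at pos=37)
pos=38: emit ID 'tmp' (now at pos=41)
DONE. 5 tokens: [SEMI, NUM, ID, STR, ID]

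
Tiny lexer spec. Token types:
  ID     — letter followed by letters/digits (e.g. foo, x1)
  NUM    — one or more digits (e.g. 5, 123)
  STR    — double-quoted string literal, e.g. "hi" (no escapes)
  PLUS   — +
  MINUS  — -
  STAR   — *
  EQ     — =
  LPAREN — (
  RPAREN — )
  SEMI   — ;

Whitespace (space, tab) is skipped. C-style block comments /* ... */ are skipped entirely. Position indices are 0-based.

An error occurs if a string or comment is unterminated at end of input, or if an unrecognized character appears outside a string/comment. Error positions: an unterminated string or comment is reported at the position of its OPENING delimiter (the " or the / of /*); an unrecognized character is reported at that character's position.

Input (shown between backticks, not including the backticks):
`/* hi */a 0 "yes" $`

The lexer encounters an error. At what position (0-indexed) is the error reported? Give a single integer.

Answer: 18

Derivation:
pos=0: enter COMMENT mode (saw '/*')
exit COMMENT mode (now at pos=8)
pos=8: emit ID 'a' (now at pos=9)
pos=10: emit NUM '0' (now at pos=11)
pos=12: enter STRING mode
pos=12: emit STR "yes" (now at pos=17)
pos=18: ERROR — unrecognized char '$'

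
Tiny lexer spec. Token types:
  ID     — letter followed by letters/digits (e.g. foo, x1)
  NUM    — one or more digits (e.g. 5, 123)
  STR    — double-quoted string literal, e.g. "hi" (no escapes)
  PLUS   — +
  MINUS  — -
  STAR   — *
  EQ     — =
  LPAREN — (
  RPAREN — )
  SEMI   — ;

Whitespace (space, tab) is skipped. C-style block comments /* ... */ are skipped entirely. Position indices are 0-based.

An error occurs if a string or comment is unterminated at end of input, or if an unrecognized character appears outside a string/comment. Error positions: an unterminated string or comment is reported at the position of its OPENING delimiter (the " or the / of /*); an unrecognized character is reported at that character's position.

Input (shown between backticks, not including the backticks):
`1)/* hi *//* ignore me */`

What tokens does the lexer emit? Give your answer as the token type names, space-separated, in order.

Answer: NUM RPAREN

Derivation:
pos=0: emit NUM '1' (now at pos=1)
pos=1: emit RPAREN ')'
pos=2: enter COMMENT mode (saw '/*')
exit COMMENT mode (now at pos=10)
pos=10: enter COMMENT mode (saw '/*')
exit COMMENT mode (now at pos=25)
DONE. 2 tokens: [NUM, RPAREN]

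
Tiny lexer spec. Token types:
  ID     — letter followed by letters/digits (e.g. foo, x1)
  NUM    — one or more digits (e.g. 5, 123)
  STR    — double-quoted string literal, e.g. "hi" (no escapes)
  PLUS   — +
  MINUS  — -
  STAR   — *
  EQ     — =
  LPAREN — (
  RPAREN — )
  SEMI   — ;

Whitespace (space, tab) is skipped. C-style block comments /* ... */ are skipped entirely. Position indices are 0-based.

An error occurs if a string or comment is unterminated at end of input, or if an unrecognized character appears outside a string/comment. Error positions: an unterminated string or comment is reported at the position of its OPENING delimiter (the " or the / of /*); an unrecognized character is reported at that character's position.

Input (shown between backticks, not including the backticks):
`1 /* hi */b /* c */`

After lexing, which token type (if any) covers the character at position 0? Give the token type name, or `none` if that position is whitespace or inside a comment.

pos=0: emit NUM '1' (now at pos=1)
pos=2: enter COMMENT mode (saw '/*')
exit COMMENT mode (now at pos=10)
pos=10: emit ID 'b' (now at pos=11)
pos=12: enter COMMENT mode (saw '/*')
exit COMMENT mode (now at pos=19)
DONE. 2 tokens: [NUM, ID]
Position 0: char is '1' -> NUM

Answer: NUM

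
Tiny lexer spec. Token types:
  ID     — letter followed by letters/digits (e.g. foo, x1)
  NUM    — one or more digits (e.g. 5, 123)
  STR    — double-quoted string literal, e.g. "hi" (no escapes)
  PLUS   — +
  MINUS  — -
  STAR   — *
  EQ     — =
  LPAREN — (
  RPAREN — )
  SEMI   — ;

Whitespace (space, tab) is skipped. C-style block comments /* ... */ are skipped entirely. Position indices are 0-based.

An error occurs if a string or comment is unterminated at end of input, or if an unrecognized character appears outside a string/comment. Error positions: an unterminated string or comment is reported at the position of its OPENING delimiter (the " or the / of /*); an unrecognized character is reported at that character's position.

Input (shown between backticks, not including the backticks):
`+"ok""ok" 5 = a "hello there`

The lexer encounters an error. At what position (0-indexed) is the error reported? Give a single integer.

pos=0: emit PLUS '+'
pos=1: enter STRING mode
pos=1: emit STR "ok" (now at pos=5)
pos=5: enter STRING mode
pos=5: emit STR "ok" (now at pos=9)
pos=10: emit NUM '5' (now at pos=11)
pos=12: emit EQ '='
pos=14: emit ID 'a' (now at pos=15)
pos=16: enter STRING mode
pos=16: ERROR — unterminated string

Answer: 16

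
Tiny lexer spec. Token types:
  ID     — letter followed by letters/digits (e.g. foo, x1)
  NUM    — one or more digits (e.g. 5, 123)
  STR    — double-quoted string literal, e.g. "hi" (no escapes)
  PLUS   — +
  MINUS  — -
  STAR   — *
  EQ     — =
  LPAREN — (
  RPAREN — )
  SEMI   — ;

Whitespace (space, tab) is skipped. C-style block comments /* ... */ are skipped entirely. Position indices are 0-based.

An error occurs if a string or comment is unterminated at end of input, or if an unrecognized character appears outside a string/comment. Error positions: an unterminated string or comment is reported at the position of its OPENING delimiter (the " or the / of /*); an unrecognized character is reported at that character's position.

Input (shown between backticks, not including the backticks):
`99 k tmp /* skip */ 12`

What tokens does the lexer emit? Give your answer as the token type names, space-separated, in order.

pos=0: emit NUM '99' (now at pos=2)
pos=3: emit ID 'k' (now at pos=4)
pos=5: emit ID 'tmp' (now at pos=8)
pos=9: enter COMMENT mode (saw '/*')
exit COMMENT mode (now at pos=19)
pos=20: emit NUM '12' (now at pos=22)
DONE. 4 tokens: [NUM, ID, ID, NUM]

Answer: NUM ID ID NUM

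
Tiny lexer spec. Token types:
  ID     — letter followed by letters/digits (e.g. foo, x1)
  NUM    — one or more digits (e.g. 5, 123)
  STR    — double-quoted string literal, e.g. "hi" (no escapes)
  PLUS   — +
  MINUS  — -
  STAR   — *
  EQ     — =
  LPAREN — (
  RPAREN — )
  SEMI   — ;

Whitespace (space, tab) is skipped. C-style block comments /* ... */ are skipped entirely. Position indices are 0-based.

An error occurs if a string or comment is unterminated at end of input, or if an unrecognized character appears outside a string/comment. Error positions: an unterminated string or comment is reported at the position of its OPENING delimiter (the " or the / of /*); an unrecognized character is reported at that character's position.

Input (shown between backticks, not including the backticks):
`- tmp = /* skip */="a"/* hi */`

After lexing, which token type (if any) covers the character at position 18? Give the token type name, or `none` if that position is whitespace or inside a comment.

pos=0: emit MINUS '-'
pos=2: emit ID 'tmp' (now at pos=5)
pos=6: emit EQ '='
pos=8: enter COMMENT mode (saw '/*')
exit COMMENT mode (now at pos=18)
pos=18: emit EQ '='
pos=19: enter STRING mode
pos=19: emit STR "a" (now at pos=22)
pos=22: enter COMMENT mode (saw '/*')
exit COMMENT mode (now at pos=30)
DONE. 5 tokens: [MINUS, ID, EQ, EQ, STR]
Position 18: char is '=' -> EQ

Answer: EQ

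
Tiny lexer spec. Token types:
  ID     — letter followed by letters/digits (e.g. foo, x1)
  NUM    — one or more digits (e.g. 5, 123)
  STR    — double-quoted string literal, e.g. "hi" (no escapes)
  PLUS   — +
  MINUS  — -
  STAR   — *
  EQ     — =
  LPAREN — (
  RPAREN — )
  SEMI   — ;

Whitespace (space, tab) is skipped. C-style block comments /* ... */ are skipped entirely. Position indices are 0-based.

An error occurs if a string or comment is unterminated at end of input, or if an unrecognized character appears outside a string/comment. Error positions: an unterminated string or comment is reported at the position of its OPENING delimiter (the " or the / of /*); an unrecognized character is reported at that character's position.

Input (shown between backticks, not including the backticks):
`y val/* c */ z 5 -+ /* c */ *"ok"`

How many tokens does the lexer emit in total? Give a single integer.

Answer: 8

Derivation:
pos=0: emit ID 'y' (now at pos=1)
pos=2: emit ID 'val' (now at pos=5)
pos=5: enter COMMENT mode (saw '/*')
exit COMMENT mode (now at pos=12)
pos=13: emit ID 'z' (now at pos=14)
pos=15: emit NUM '5' (now at pos=16)
pos=17: emit MINUS '-'
pos=18: emit PLUS '+'
pos=20: enter COMMENT mode (saw '/*')
exit COMMENT mode (now at pos=27)
pos=28: emit STAR '*'
pos=29: enter STRING mode
pos=29: emit STR "ok" (now at pos=33)
DONE. 8 tokens: [ID, ID, ID, NUM, MINUS, PLUS, STAR, STR]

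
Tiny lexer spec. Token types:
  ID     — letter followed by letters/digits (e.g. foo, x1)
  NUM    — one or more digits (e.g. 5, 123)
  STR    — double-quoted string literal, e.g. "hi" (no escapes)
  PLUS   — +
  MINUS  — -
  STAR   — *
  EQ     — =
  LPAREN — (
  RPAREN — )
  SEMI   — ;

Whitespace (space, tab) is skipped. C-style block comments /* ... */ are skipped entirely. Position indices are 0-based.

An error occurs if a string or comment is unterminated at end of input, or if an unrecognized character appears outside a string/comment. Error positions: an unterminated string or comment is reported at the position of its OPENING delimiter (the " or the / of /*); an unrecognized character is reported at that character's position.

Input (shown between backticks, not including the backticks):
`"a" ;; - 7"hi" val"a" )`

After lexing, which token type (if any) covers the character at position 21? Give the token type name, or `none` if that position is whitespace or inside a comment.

pos=0: enter STRING mode
pos=0: emit STR "a" (now at pos=3)
pos=4: emit SEMI ';'
pos=5: emit SEMI ';'
pos=7: emit MINUS '-'
pos=9: emit NUM '7' (now at pos=10)
pos=10: enter STRING mode
pos=10: emit STR "hi" (now at pos=14)
pos=15: emit ID 'val' (now at pos=18)
pos=18: enter STRING mode
pos=18: emit STR "a" (now at pos=21)
pos=22: emit RPAREN ')'
DONE. 9 tokens: [STR, SEMI, SEMI, MINUS, NUM, STR, ID, STR, RPAREN]
Position 21: char is ' ' -> none

Answer: none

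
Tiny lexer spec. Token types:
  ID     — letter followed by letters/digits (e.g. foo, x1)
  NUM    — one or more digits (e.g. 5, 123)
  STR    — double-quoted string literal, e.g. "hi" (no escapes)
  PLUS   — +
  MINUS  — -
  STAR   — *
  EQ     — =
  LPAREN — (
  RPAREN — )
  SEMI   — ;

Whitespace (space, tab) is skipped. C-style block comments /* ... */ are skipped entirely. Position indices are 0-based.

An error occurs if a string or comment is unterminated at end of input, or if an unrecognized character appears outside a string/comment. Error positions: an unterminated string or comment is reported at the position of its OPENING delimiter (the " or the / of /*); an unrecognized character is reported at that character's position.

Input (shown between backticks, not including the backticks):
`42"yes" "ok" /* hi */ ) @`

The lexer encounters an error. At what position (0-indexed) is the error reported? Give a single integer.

Answer: 24

Derivation:
pos=0: emit NUM '42' (now at pos=2)
pos=2: enter STRING mode
pos=2: emit STR "yes" (now at pos=7)
pos=8: enter STRING mode
pos=8: emit STR "ok" (now at pos=12)
pos=13: enter COMMENT mode (saw '/*')
exit COMMENT mode (now at pos=21)
pos=22: emit RPAREN ')'
pos=24: ERROR — unrecognized char '@'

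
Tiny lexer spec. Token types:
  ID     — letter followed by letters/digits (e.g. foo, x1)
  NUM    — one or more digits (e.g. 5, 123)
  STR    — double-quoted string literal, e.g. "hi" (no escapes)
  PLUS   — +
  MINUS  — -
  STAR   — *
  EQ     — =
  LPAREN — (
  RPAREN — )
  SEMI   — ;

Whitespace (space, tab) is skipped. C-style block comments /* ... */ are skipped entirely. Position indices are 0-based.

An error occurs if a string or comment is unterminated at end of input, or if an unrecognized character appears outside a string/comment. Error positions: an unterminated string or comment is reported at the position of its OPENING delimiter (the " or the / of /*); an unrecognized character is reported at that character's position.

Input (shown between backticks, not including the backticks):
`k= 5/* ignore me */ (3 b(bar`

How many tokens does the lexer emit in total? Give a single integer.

Answer: 8

Derivation:
pos=0: emit ID 'k' (now at pos=1)
pos=1: emit EQ '='
pos=3: emit NUM '5' (now at pos=4)
pos=4: enter COMMENT mode (saw '/*')
exit COMMENT mode (now at pos=19)
pos=20: emit LPAREN '('
pos=21: emit NUM '3' (now at pos=22)
pos=23: emit ID 'b' (now at pos=24)
pos=24: emit LPAREN '('
pos=25: emit ID 'bar' (now at pos=28)
DONE. 8 tokens: [ID, EQ, NUM, LPAREN, NUM, ID, LPAREN, ID]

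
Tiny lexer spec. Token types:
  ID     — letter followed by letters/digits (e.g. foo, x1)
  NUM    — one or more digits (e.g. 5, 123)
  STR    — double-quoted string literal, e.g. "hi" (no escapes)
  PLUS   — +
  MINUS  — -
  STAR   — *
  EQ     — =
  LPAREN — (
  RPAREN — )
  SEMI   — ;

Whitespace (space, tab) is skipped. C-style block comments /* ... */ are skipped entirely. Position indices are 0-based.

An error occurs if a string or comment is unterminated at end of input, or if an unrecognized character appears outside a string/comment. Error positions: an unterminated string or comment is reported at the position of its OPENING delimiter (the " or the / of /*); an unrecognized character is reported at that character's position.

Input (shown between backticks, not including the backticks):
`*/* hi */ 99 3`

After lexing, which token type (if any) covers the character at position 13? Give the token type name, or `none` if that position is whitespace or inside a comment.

pos=0: emit STAR '*'
pos=1: enter COMMENT mode (saw '/*')
exit COMMENT mode (now at pos=9)
pos=10: emit NUM '99' (now at pos=12)
pos=13: emit NUM '3' (now at pos=14)
DONE. 3 tokens: [STAR, NUM, NUM]
Position 13: char is '3' -> NUM

Answer: NUM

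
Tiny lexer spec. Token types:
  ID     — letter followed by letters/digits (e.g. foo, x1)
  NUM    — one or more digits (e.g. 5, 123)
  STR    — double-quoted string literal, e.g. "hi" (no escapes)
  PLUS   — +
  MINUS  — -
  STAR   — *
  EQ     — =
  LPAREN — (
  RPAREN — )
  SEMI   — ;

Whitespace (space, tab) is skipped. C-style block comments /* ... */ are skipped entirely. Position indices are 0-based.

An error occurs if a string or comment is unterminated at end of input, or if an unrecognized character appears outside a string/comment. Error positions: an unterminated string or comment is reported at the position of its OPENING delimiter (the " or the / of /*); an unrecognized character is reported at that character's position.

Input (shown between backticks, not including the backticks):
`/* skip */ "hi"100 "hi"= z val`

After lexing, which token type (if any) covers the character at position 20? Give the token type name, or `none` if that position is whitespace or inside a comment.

pos=0: enter COMMENT mode (saw '/*')
exit COMMENT mode (now at pos=10)
pos=11: enter STRING mode
pos=11: emit STR "hi" (now at pos=15)
pos=15: emit NUM '100' (now at pos=18)
pos=19: enter STRING mode
pos=19: emit STR "hi" (now at pos=23)
pos=23: emit EQ '='
pos=25: emit ID 'z' (now at pos=26)
pos=27: emit ID 'val' (now at pos=30)
DONE. 6 tokens: [STR, NUM, STR, EQ, ID, ID]
Position 20: char is 'h' -> STR

Answer: STR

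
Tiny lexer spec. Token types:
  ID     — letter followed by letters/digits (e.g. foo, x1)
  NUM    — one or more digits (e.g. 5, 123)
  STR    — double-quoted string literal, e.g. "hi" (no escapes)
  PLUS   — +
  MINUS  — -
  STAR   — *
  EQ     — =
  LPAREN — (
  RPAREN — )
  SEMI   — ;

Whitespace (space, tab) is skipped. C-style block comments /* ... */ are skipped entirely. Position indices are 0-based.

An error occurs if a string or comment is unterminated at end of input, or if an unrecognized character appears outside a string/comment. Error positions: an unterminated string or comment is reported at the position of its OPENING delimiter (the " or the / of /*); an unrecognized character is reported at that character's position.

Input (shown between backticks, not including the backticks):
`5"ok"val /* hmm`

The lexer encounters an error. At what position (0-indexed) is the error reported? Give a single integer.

Answer: 9

Derivation:
pos=0: emit NUM '5' (now at pos=1)
pos=1: enter STRING mode
pos=1: emit STR "ok" (now at pos=5)
pos=5: emit ID 'val' (now at pos=8)
pos=9: enter COMMENT mode (saw '/*')
pos=9: ERROR — unterminated comment (reached EOF)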